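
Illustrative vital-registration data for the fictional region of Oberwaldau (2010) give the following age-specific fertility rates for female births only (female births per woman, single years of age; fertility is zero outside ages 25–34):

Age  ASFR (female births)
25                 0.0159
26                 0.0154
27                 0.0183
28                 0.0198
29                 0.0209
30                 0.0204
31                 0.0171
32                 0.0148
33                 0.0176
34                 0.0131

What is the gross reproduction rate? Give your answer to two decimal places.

Sum of female ASFRs = 0.0159 + 0.0154 + 0.0183 + 0.0198 + 0.0209 + 0.0204 + 0.0171 + 0.0148 + 0.0176 + 0.0131 = 0.1733
GRR = 0.1733

0.17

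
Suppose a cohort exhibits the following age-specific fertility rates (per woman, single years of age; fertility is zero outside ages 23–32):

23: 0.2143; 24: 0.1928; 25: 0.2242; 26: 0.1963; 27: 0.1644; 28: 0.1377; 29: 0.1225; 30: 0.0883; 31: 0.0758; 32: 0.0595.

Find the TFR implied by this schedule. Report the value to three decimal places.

1.476

Sum of ASFRs = 0.2143 + 0.1928 + 0.2242 + 0.1963 + 0.1644 + 0.1377 + 0.1225 + 0.0883 + 0.0758 + 0.0595 = 1.4758
TFR = 1.4758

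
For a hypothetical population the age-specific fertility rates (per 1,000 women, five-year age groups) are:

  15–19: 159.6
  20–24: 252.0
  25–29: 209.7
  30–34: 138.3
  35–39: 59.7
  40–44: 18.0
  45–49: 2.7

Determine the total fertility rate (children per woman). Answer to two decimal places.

Sum of ASFRs = 159.6 + 252.0 + 209.7 + 138.3 + 59.7 + 18.0 + 2.7 = 840.0
TFR = 5 × 840.0 / 1000 = 4.2

4.20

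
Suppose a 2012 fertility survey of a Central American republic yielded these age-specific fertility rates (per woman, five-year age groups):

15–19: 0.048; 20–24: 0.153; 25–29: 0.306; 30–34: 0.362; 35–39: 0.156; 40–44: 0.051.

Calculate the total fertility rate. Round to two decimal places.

5.38

Sum of ASFRs = 0.048 + 0.153 + 0.306 + 0.362 + 0.156 + 0.051 = 1.076
TFR = 5 × 1.076 = 5.38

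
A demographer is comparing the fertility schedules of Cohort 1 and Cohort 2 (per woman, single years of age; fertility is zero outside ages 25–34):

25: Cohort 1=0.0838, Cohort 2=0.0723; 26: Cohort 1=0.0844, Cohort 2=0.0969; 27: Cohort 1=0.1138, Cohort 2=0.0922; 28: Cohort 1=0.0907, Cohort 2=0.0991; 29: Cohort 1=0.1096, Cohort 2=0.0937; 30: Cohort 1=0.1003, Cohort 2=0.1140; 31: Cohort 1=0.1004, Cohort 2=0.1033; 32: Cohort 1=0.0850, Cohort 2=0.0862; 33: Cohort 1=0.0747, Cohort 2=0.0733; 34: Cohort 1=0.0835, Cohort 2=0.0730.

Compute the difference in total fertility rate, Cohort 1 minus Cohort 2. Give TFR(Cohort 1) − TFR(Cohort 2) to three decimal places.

Cohort 1:
  Sum of ASFRs = 0.0838 + 0.0844 + 0.1138 + 0.0907 + 0.1096 + 0.1003 + 0.1004 + 0.0850 + 0.0747 + 0.0835 = 0.9262
  TFR = 0.9262
Cohort 2:
  Sum of ASFRs = 0.0723 + 0.0969 + 0.0922 + 0.0991 + 0.0937 + 0.1140 + 0.1033 + 0.0862 + 0.0733 + 0.0730 = 0.9040
  TFR = 0.904
Difference = 0.9262 − 0.904 = 0.0222

0.022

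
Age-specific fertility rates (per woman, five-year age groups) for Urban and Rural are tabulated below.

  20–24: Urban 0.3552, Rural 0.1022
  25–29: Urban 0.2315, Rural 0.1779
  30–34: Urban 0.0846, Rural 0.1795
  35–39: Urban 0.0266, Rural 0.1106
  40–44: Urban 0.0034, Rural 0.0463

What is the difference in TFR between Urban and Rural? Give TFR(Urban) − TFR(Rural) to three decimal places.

Urban:
  Sum of ASFRs = 0.3552 + 0.2315 + 0.0846 + 0.0266 + 0.0034 = 0.7013
  TFR = 5 × 0.7013 = 3.5065
Rural:
  Sum of ASFRs = 0.1022 + 0.1779 + 0.1795 + 0.1106 + 0.0463 = 0.6165
  TFR = 5 × 0.6165 = 3.0825
Difference = 3.5065 − 3.0825 = 0.424

0.424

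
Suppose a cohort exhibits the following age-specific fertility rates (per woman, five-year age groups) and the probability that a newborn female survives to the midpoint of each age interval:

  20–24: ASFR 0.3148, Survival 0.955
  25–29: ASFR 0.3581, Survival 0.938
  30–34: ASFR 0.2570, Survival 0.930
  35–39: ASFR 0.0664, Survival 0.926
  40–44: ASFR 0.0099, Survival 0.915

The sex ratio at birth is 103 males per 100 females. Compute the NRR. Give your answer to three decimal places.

2.330

Proportion female at birth = 100 / (100 + 103) = 0.49261.
Weighting each age-specific rate by interval width and survival:
  20–24: 5 × 0.3148 × 0.955 = 1.50317
  25–29: 5 × 0.3581 × 0.938 = 1.67949
  30–34: 5 × 0.2570 × 0.930 = 1.19505
  35–39: 5 × 0.0664 × 0.926 = 0.30743
  40–44: 5 × 0.0099 × 0.915 = 0.04529
Sum = 4.73043
NRR = 0.49261 × 4.73043 = 2.33026
NRR > 1, so each generation more than replaces itself.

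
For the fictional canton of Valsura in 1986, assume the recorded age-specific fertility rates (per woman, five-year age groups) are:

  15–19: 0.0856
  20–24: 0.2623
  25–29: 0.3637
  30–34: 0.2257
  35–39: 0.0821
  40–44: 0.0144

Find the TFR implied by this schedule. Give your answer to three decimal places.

5.169

Sum of ASFRs = 0.0856 + 0.2623 + 0.3637 + 0.2257 + 0.0821 + 0.0144 = 1.0338
TFR = 5 × 1.0338 = 5.169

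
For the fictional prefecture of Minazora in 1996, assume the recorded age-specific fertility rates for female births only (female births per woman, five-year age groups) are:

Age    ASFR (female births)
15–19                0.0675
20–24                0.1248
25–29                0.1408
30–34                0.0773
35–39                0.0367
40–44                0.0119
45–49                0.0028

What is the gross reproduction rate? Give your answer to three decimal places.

Sum of female ASFRs = 0.0675 + 0.1248 + 0.1408 + 0.0773 + 0.0367 + 0.0119 + 0.0028 = 0.4618
GRR = 5 × 0.4618 = 2.309

2.309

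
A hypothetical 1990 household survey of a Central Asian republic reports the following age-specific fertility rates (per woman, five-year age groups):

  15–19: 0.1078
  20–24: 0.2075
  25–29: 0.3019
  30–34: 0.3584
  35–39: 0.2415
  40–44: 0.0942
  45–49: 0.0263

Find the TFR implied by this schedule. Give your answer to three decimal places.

Sum of ASFRs = 0.1078 + 0.2075 + 0.3019 + 0.3584 + 0.2415 + 0.0942 + 0.0263 = 1.3376
TFR = 5 × 1.3376 = 6.688

6.688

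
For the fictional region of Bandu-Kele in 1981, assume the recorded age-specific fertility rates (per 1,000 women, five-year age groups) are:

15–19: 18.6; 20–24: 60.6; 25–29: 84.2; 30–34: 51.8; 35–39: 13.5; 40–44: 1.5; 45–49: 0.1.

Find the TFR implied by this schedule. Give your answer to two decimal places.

1.15

Sum of ASFRs = 18.6 + 60.6 + 84.2 + 51.8 + 13.5 + 1.5 + 0.1 = 230.3
TFR = 5 × 230.3 / 1000 = 1.1515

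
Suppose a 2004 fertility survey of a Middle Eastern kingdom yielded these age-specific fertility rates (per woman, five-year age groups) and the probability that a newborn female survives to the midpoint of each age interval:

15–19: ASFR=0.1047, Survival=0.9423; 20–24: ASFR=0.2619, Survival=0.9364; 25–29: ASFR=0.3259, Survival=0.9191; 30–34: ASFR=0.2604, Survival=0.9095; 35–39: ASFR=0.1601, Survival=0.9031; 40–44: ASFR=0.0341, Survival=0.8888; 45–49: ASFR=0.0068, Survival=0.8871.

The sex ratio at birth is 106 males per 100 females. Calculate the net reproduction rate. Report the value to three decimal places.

Proportion female at birth = 100 / (100 + 106) = 0.48544.
Weighting each age-specific rate by interval width and survival:
  15–19: 5 × 0.1047 × 0.9423 = 0.49329
  20–24: 5 × 0.2619 × 0.9364 = 1.22622
  25–29: 5 × 0.3259 × 0.9191 = 1.49767
  30–34: 5 × 0.2604 × 0.9095 = 1.18417
  35–39: 5 × 0.1601 × 0.9031 = 0.72293
  40–44: 5 × 0.0341 × 0.8888 = 0.15154
  45–49: 5 × 0.0068 × 0.8871 = 0.03016
Sum = 5.30598
NRR = 0.48544 × 5.30598 = 2.57573
With NRR above 1 the population is above replacement fertility.

2.576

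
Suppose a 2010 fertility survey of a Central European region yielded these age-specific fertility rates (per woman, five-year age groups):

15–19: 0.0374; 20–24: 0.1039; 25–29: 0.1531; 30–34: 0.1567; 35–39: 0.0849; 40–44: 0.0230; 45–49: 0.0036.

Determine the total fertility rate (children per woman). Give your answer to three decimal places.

2.813

Sum of ASFRs = 0.0374 + 0.1039 + 0.1531 + 0.1567 + 0.0849 + 0.0230 + 0.0036 = 0.5626
TFR = 5 × 0.5626 = 2.813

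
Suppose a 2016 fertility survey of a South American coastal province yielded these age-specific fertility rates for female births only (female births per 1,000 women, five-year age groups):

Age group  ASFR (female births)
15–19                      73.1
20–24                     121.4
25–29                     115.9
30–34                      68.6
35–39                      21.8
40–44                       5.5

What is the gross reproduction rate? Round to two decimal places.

Sum of female ASFRs = 73.1 + 121.4 + 115.9 + 68.6 + 21.8 + 5.5 = 406.3
GRR = 5 × 406.3 / 1000 = 2.0315

2.03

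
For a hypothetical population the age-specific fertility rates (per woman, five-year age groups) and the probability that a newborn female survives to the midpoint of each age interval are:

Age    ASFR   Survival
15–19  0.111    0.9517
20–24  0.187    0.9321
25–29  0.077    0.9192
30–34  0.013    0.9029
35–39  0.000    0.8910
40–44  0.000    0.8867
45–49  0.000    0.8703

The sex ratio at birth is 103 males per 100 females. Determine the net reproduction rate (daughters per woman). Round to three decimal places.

Proportion female at birth = 100 / (100 + 103) = 0.49261.
Survival-weighted fertility by age (5·fₓ·Sₓ):
  15–19: 5 × 0.111 × 0.9517 = 0.52819
  20–24: 5 × 0.187 × 0.9321 = 0.87151
  25–29: 5 × 0.077 × 0.9192 = 0.35389
  30–34: 5 × 0.013 × 0.9029 = 0.05869
  35–39: 5 × 0.000 × 0.8910 = 0.00000
  40–44: 5 × 0.000 × 0.8867 = 0.00000
  45–49: 5 × 0.000 × 0.8703 = 0.00000
Sum = 1.81228
NRR = 0.49261 × 1.81228 = 0.89275

0.893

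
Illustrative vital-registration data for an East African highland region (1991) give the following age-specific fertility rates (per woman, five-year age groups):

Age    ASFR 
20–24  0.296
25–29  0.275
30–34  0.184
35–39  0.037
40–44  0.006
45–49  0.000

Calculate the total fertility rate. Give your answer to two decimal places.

Sum of ASFRs = 0.296 + 0.275 + 0.184 + 0.037 + 0.006 + 0.000 = 0.798
TFR = 5 × 0.798 = 3.99

3.99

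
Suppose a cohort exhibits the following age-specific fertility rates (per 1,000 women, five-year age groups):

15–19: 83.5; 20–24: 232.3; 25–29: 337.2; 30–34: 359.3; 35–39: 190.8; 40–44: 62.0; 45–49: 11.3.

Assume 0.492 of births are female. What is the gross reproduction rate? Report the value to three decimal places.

Proportion female at birth = 0.492.
Sum of ASFRs = 83.5 + 232.3 + 337.2 + 359.3 + 190.8 + 62.0 + 11.3 = 1276.4
TFR = 5 × 1276.4 / 1000 = 6.382
GRR = 0.492 × 6.382 = 3.13994

3.140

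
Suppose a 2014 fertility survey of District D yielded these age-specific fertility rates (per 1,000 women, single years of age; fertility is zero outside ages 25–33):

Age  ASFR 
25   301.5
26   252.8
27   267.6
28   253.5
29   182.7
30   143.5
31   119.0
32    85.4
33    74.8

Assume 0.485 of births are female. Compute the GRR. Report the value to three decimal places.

0.815

Proportion female at birth = 0.485.
Sum of ASFRs = 301.5 + 252.8 + 267.6 + 253.5 + 182.7 + 143.5 + 119.0 + 85.4 + 74.8 = 1680.8
TFR = 1680.8 / 1000 = 1.6808
GRR = 0.485 × 1.6808 = 0.81519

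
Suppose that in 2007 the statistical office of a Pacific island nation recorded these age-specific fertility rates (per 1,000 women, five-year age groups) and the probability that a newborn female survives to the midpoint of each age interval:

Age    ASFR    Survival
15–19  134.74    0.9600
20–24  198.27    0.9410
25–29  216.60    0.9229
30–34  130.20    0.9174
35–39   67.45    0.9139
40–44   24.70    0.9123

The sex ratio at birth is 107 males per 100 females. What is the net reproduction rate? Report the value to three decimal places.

1.738

Proportion female at birth = 100 / (100 + 107) = 0.48309.
Survival-weighted fertility by age (5·fₓ·Sₓ):
  15–19: 5 × 134.74/1000 × 0.9600 = 0.64675
  20–24: 5 × 198.27/1000 × 0.9410 = 0.93286
  25–29: 5 × 216.60/1000 × 0.9229 = 0.99950
  30–34: 5 × 130.20/1000 × 0.9174 = 0.59723
  35–39: 5 × 67.45/1000 × 0.9139 = 0.30821
  40–44: 5 × 24.70/1000 × 0.9123 = 0.11267
Sum = 3.59722
NRR = 0.48309 × 3.59722 = 1.73778
NRR > 1, so each generation more than replaces itself.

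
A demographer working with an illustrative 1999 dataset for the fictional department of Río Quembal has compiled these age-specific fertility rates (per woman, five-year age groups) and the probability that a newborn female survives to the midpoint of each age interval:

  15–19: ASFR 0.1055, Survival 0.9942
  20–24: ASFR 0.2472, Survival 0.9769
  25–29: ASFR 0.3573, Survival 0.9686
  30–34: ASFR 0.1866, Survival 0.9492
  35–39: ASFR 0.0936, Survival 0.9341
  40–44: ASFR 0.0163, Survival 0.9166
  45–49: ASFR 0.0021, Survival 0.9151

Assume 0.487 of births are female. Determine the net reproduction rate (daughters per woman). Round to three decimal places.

Proportion female at birth = 0.487.
Per-age-group product (5 × ASFR × survival probability):
  15–19: 5 × 0.1055 × 0.9942 = 0.52444
  20–24: 5 × 0.2472 × 0.9769 = 1.20745
  25–29: 5 × 0.3573 × 0.9686 = 1.73040
  30–34: 5 × 0.1866 × 0.9492 = 0.88560
  35–39: 5 × 0.0936 × 0.9341 = 0.43716
  40–44: 5 × 0.0163 × 0.9166 = 0.07470
  45–49: 5 × 0.0021 × 0.9151 = 0.00961
Sum = 4.86936
NRR = 0.487 × 4.86936 = 2.37138
An NRR exceeding 1 indicates intrinsic growth under these rates.

2.371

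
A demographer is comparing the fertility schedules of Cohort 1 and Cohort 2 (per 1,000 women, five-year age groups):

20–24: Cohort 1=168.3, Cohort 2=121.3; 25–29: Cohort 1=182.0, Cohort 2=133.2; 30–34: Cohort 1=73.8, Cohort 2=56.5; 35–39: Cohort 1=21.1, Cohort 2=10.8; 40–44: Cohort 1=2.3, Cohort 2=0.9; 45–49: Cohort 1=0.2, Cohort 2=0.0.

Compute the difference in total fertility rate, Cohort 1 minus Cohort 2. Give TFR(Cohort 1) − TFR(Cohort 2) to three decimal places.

Cohort 1:
  Sum of ASFRs = 168.3 + 182.0 + 73.8 + 21.1 + 2.3 + 0.2 = 447.7
  TFR = 5 × 447.7 / 1000 = 2.2385
Cohort 2:
  Sum of ASFRs = 121.3 + 133.2 + 56.5 + 10.8 + 0.9 + 0.0 = 322.7
  TFR = 5 × 322.7 / 1000 = 1.6135
Difference = 2.2385 − 1.6135 = 0.625

0.625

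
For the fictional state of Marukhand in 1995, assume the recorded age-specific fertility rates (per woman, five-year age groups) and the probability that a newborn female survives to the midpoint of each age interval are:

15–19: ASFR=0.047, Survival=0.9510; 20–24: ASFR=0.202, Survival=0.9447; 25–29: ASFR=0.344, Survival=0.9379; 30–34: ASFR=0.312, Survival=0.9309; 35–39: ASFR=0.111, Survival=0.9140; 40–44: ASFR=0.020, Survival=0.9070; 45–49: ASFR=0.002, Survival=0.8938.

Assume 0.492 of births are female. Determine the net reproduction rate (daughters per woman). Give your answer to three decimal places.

Proportion female at birth = 0.492.
Weighting each age-specific rate by interval width and survival:
  15–19: 5 × 0.047 × 0.9510 = 0.22349
  20–24: 5 × 0.202 × 0.9447 = 0.95415
  25–29: 5 × 0.344 × 0.9379 = 1.61319
  30–34: 5 × 0.312 × 0.9309 = 1.45220
  35–39: 5 × 0.111 × 0.9140 = 0.50727
  40–44: 5 × 0.020 × 0.9070 = 0.09070
  45–49: 5 × 0.002 × 0.8938 = 0.00894
Sum = 4.84994
NRR = 0.492 × 4.84994 = 2.38617
With NRR above 1 the population is above replacement fertility.

2.386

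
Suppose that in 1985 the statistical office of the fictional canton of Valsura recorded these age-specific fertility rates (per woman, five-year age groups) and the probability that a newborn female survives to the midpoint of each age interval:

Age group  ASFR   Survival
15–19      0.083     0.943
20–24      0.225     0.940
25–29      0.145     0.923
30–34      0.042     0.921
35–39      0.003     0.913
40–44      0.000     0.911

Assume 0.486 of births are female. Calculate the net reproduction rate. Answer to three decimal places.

Proportion female at birth = 0.486.
Weighting each age-specific rate by interval width and survival:
  15–19: 5 × 0.083 × 0.943 = 0.39135
  20–24: 5 × 0.225 × 0.940 = 1.05750
  25–29: 5 × 0.145 × 0.923 = 0.66918
  30–34: 5 × 0.042 × 0.921 = 0.19341
  35–39: 5 × 0.003 × 0.913 = 0.01370
  40–44: 5 × 0.000 × 0.911 = 0.00000
Sum = 2.32514
NRR = 0.486 × 2.32514 = 1.13002

1.130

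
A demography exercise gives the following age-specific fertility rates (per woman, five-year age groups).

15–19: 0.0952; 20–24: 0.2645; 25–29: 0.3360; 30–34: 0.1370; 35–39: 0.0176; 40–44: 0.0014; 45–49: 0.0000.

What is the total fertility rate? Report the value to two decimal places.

Sum of ASFRs = 0.0952 + 0.2645 + 0.3360 + 0.1370 + 0.0176 + 0.0014 + 0.0000 = 0.8517
TFR = 5 × 0.8517 = 4.2585

4.26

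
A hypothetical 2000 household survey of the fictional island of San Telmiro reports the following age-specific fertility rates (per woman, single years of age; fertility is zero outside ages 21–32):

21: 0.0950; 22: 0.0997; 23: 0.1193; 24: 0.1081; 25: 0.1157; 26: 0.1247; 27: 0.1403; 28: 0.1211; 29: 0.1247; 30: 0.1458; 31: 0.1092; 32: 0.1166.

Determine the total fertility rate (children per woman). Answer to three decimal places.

Sum of ASFRs = 0.0950 + 0.0997 + 0.1193 + 0.1081 + 0.1157 + 0.1247 + 0.1403 + 0.1211 + 0.1247 + 0.1458 + 0.1092 + 0.1166 = 1.4202
TFR = 1.4202

1.420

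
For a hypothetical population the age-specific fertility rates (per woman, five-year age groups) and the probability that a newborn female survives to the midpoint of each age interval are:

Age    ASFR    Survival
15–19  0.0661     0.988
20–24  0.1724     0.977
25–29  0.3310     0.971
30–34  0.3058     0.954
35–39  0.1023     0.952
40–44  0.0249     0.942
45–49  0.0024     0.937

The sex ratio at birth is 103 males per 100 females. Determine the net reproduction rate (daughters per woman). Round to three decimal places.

2.389

Proportion female at birth = 100 / (100 + 103) = 0.49261.
Per-age-group product (5 × ASFR × survival probability):
  15–19: 5 × 0.0661 × 0.988 = 0.32653
  20–24: 5 × 0.1724 × 0.977 = 0.84217
  25–29: 5 × 0.3310 × 0.971 = 1.60701
  30–34: 5 × 0.3058 × 0.954 = 1.45867
  35–39: 5 × 0.1023 × 0.952 = 0.48695
  40–44: 5 × 0.0249 × 0.942 = 0.11728
  45–49: 5 × 0.0024 × 0.937 = 0.01124
Sum = 4.84985
NRR = 0.49261 × 4.84985 = 2.38908
An NRR exceeding 1 indicates intrinsic growth under these rates.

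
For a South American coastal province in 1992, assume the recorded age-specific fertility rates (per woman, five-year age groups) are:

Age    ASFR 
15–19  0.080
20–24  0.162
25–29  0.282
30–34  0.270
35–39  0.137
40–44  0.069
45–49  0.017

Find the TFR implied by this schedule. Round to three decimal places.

Sum of ASFRs = 0.080 + 0.162 + 0.282 + 0.270 + 0.137 + 0.069 + 0.017 = 1.017
TFR = 5 × 1.017 = 5.085

5.085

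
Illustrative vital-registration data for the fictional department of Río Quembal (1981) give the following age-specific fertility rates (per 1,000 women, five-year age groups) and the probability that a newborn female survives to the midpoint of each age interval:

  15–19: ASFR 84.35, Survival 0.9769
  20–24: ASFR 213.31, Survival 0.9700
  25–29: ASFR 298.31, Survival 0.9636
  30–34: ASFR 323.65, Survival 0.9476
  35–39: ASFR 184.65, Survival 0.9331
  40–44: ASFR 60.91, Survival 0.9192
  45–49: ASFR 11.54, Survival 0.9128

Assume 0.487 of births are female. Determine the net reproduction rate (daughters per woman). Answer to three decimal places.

Proportion female at birth = 0.487.
Per-age-group product (5 × ASFR × survival probability):
  15–19: 5 × 84.35/1000 × 0.9769 = 0.41201
  20–24: 5 × 213.31/1000 × 0.9700 = 1.03455
  25–29: 5 × 298.31/1000 × 0.9636 = 1.43726
  30–34: 5 × 323.65/1000 × 0.9476 = 1.53345
  35–39: 5 × 184.65/1000 × 0.9331 = 0.86148
  40–44: 5 × 60.91/1000 × 0.9192 = 0.27994
  45–49: 5 × 11.54/1000 × 0.9128 = 0.05267
Sum = 5.61136
NRR = 0.487 × 5.61136 = 2.73273
With NRR above 1 the population is above replacement fertility.

2.733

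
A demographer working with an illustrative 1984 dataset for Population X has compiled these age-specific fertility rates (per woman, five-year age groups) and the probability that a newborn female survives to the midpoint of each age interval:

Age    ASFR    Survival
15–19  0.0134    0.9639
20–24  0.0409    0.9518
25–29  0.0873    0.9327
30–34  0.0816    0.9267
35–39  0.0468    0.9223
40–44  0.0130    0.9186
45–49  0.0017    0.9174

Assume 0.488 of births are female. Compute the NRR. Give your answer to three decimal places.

0.648

Proportion female at birth = 0.488.
Weighting each age-specific rate by interval width and survival:
  15–19: 5 × 0.0134 × 0.9639 = 0.06458
  20–24: 5 × 0.0409 × 0.9518 = 0.19464
  25–29: 5 × 0.0873 × 0.9327 = 0.40712
  30–34: 5 × 0.0816 × 0.9267 = 0.37809
  35–39: 5 × 0.0468 × 0.9223 = 0.21582
  40–44: 5 × 0.0130 × 0.9186 = 0.05971
  45–49: 5 × 0.0017 × 0.9174 = 0.00780
Sum = 1.32776
NRR = 0.488 × 1.32776 = 0.64795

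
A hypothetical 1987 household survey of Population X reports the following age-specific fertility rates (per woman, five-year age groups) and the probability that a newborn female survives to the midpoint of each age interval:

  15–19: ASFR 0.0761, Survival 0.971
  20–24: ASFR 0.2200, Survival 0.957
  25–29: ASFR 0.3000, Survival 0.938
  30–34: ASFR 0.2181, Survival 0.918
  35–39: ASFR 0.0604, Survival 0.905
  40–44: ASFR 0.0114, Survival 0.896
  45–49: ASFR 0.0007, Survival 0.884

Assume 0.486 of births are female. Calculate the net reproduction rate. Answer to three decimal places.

Proportion female at birth = 0.486.
Survival-weighted fertility by age (5·fₓ·Sₓ):
  15–19: 5 × 0.0761 × 0.971 = 0.36947
  20–24: 5 × 0.2200 × 0.957 = 1.05270
  25–29: 5 × 0.3000 × 0.938 = 1.40700
  30–34: 5 × 0.2181 × 0.918 = 1.00108
  35–39: 5 × 0.0604 × 0.905 = 0.27331
  40–44: 5 × 0.0114 × 0.896 = 0.05107
  45–49: 5 × 0.0007 × 0.884 = 0.00309
Sum = 4.15772
NRR = 0.486 × 4.15772 = 2.02065
With NRR above 1 the population is above replacement fertility.

2.021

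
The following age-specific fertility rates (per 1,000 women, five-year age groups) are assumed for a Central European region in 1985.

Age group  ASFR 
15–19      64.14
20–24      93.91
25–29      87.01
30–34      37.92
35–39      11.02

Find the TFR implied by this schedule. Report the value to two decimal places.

Sum of ASFRs = 64.14 + 93.91 + 87.01 + 37.92 + 11.02 = 294.00
TFR = 5 × 294.00 / 1000 = 1.47

1.47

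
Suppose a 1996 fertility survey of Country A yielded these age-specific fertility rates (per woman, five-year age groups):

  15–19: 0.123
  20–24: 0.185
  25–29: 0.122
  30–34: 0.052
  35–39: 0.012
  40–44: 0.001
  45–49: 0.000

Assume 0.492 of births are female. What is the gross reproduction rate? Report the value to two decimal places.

1.22

Proportion female at birth = 0.492.
Sum of ASFRs = 0.123 + 0.185 + 0.122 + 0.052 + 0.012 + 0.001 + 0.000 = 0.495
TFR = 5 × 0.495 = 2.475
GRR = 0.492 × 2.475 = 1.21770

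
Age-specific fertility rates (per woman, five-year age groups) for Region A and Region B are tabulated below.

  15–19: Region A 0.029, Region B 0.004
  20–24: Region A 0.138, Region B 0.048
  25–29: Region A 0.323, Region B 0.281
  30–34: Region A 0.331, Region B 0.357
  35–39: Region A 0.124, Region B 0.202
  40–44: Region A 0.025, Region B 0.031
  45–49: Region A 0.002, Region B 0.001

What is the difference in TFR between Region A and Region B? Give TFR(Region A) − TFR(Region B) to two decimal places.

0.24

Region A:
  Sum of ASFRs = 0.029 + 0.138 + 0.323 + 0.331 + 0.124 + 0.025 + 0.002 = 0.972
  TFR = 5 × 0.972 = 4.86
Region B:
  Sum of ASFRs = 0.004 + 0.048 + 0.281 + 0.357 + 0.202 + 0.031 + 0.001 = 0.924
  TFR = 5 × 0.924 = 4.62
Difference = 4.86 − 4.62 = 0.24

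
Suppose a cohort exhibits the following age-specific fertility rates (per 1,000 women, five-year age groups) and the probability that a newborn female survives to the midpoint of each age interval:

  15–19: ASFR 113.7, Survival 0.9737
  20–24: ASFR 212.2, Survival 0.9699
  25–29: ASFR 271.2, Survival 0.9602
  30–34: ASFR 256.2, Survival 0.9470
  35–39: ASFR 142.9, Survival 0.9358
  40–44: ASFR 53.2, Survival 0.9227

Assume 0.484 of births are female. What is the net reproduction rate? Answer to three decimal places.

2.426

Proportion female at birth = 0.484.
Per-age-group product (5 × ASFR × survival probability):
  15–19: 5 × 113.7/1000 × 0.9737 = 0.55355
  20–24: 5 × 212.2/1000 × 0.9699 = 1.02906
  25–29: 5 × 271.2/1000 × 0.9602 = 1.30203
  30–34: 5 × 256.2/1000 × 0.9470 = 1.21311
  35–39: 5 × 142.9/1000 × 0.9358 = 0.66863
  40–44: 5 × 53.2/1000 × 0.9227 = 0.24544
Sum = 5.01182
NRR = 0.484 × 5.01182 = 2.42572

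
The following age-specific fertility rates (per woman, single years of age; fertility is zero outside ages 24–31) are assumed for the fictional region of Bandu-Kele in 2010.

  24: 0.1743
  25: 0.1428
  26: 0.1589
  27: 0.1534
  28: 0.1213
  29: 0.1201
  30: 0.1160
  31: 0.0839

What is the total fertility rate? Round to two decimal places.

Sum of ASFRs = 0.1743 + 0.1428 + 0.1589 + 0.1534 + 0.1213 + 0.1201 + 0.1160 + 0.0839 = 1.0707
TFR = 1.0707

1.07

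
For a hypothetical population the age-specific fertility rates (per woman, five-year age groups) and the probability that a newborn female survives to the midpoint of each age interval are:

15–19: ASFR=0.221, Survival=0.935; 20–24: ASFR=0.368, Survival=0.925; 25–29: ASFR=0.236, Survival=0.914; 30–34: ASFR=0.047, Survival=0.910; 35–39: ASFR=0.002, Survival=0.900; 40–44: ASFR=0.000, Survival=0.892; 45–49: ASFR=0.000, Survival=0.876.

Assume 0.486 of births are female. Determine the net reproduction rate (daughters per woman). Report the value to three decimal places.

1.962

Proportion female at birth = 0.486.
Per-age-group product (5 × ASFR × survival probability):
  15–19: 5 × 0.221 × 0.935 = 1.03318
  20–24: 5 × 0.368 × 0.925 = 1.70200
  25–29: 5 × 0.236 × 0.914 = 1.07852
  30–34: 5 × 0.047 × 0.910 = 0.21385
  35–39: 5 × 0.002 × 0.900 = 0.00900
  40–44: 5 × 0.000 × 0.892 = 0.00000
  45–49: 5 × 0.000 × 0.876 = 0.00000
Sum = 4.03655
NRR = 0.486 × 4.03655 = 1.96176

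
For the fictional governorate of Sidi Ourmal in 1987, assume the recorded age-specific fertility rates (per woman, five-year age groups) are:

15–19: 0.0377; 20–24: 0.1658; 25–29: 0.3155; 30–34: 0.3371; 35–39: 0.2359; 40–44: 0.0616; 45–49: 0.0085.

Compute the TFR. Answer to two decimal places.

5.81

Sum of ASFRs = 0.0377 + 0.1658 + 0.3155 + 0.3371 + 0.2359 + 0.0616 + 0.0085 = 1.1621
TFR = 5 × 1.1621 = 5.8105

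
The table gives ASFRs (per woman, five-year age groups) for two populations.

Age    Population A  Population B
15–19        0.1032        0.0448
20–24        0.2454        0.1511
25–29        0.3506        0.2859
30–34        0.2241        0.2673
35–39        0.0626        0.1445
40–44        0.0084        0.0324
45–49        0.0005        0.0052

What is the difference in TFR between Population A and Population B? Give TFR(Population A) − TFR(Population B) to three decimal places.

Population A:
  Sum of ASFRs = 0.1032 + 0.2454 + 0.3506 + 0.2241 + 0.0626 + 0.0084 + 0.0005 = 0.9948
  TFR = 5 × 0.9948 = 4.974
Population B:
  Sum of ASFRs = 0.0448 + 0.1511 + 0.2859 + 0.2673 + 0.1445 + 0.0324 + 0.0052 = 0.9312
  TFR = 5 × 0.9312 = 4.656
Difference = 4.974 − 4.656 = 0.318

0.318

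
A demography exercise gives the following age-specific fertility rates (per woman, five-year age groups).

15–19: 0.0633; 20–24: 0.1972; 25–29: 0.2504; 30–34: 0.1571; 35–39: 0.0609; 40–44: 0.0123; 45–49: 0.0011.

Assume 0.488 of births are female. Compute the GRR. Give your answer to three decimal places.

1.811

Proportion female at birth = 0.488.
Sum of ASFRs = 0.0633 + 0.1972 + 0.2504 + 0.1571 + 0.0609 + 0.0123 + 0.0011 = 0.7423
TFR = 5 × 0.7423 = 3.7115
GRR = 0.488 × 3.7115 = 1.81121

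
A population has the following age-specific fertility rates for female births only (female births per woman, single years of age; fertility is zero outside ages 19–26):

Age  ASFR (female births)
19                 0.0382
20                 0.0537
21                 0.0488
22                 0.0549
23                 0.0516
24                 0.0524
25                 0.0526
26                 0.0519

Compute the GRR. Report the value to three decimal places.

Sum of female ASFRs = 0.0382 + 0.0537 + 0.0488 + 0.0549 + 0.0516 + 0.0524 + 0.0526 + 0.0519 = 0.4041
GRR = 0.4041

0.404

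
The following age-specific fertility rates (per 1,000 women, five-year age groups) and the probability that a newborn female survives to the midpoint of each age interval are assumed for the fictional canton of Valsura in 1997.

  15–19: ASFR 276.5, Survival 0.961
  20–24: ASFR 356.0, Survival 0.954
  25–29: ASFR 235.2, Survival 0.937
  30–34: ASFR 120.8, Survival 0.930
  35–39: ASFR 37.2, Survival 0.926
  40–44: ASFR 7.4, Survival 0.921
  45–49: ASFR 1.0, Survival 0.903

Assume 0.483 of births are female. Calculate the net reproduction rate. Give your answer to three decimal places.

2.367

Proportion female at birth = 0.483.
Weighting each age-specific rate by interval width and survival:
  15–19: 5 × 276.5/1000 × 0.961 = 1.32858
  20–24: 5 × 356.0/1000 × 0.954 = 1.69812
  25–29: 5 × 235.2/1000 × 0.937 = 1.10191
  30–34: 5 × 120.8/1000 × 0.930 = 0.56172
  35–39: 5 × 37.2/1000 × 0.926 = 0.17224
  40–44: 5 × 7.4/1000 × 0.921 = 0.03408
  45–49: 5 × 1.0/1000 × 0.903 = 0.00452
Sum = 4.90117
NRR = 0.483 × 4.90117 = 2.36727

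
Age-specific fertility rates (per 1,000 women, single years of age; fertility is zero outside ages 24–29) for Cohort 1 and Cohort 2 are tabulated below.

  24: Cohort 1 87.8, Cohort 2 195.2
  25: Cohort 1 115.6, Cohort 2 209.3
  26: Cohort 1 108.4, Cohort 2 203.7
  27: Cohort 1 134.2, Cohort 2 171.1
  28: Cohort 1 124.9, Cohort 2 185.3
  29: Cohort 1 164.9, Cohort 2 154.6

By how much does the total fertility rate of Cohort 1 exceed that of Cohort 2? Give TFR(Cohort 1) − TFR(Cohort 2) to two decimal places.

-0.38

Cohort 1:
  Sum of ASFRs = 87.8 + 115.6 + 108.4 + 134.2 + 124.9 + 164.9 = 735.8
  TFR = 735.8 / 1000 = 0.7358
Cohort 2:
  Sum of ASFRs = 195.2 + 209.3 + 203.7 + 171.1 + 185.3 + 154.6 = 1119.2
  TFR = 1119.2 / 1000 = 1.1192
Difference = 0.7358 − 1.1192 = -0.3834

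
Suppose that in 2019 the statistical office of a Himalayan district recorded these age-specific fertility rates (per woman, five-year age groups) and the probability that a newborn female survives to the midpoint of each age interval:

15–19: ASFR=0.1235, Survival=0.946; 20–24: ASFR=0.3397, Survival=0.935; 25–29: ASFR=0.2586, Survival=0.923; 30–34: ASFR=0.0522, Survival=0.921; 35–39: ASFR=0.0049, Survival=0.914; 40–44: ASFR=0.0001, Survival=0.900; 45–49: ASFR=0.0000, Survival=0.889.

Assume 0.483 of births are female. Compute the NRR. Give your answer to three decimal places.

1.753

Proportion female at birth = 0.483.
Each age group contributes 5 × ASFR × survival:
  15–19: 5 × 0.1235 × 0.946 = 0.58416
  20–24: 5 × 0.3397 × 0.935 = 1.58810
  25–29: 5 × 0.2586 × 0.923 = 1.19344
  30–34: 5 × 0.0522 × 0.921 = 0.24038
  35–39: 5 × 0.0049 × 0.914 = 0.02239
  40–44: 5 × 0.0001 × 0.900 = 0.00045
  45–49: 5 × 0.0000 × 0.889 = 0.00000
Sum = 3.62892
NRR = 0.483 × 3.62892 = 1.75277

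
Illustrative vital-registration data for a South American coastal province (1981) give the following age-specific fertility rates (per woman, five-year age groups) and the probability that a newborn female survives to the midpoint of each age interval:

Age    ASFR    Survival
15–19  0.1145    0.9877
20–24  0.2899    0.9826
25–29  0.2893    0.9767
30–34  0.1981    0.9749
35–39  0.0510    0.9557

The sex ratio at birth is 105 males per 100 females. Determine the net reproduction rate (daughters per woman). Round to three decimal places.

Proportion female at birth = 100 / (100 + 105) = 0.48780.
Weighting each age-specific rate by interval width and survival:
  15–19: 5 × 0.1145 × 0.9877 = 0.56546
  20–24: 5 × 0.2899 × 0.9826 = 1.42428
  25–29: 5 × 0.2893 × 0.9767 = 1.41280
  30–34: 5 × 0.1981 × 0.9749 = 0.96564
  35–39: 5 × 0.0510 × 0.9557 = 0.24370
Sum = 4.61188
NRR = 0.48780 × 4.61188 = 2.24968
An NRR exceeding 1 indicates intrinsic growth under these rates.

2.250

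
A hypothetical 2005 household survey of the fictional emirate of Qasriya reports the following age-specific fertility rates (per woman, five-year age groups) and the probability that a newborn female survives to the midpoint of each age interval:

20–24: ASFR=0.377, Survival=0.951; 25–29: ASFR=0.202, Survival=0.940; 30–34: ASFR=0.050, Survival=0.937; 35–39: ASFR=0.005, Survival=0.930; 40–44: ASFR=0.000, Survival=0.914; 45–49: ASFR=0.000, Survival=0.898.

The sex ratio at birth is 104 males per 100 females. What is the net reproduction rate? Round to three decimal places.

Proportion female at birth = 100 / (100 + 104) = 0.49020.
Survival-weighted fertility by age (5·fₓ·Sₓ):
  20–24: 5 × 0.377 × 0.951 = 1.79264
  25–29: 5 × 0.202 × 0.940 = 0.94940
  30–34: 5 × 0.050 × 0.937 = 0.23425
  35–39: 5 × 0.005 × 0.930 = 0.02325
  40–44: 5 × 0.000 × 0.914 = 0.00000
  45–49: 5 × 0.000 × 0.898 = 0.00000
Sum = 2.99954
NRR = 0.49020 × 2.99954 = 1.47037
With NRR above 1 the population is above replacement fertility.

1.470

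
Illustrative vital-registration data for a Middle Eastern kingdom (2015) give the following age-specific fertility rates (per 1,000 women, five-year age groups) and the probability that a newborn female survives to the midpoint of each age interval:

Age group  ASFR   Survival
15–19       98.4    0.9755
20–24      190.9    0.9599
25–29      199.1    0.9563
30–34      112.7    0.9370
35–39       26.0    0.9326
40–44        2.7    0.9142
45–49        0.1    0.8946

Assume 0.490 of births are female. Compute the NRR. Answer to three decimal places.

Proportion female at birth = 0.490.
Each age group contributes 5 × ASFR × survival:
  15–19: 5 × 98.4/1000 × 0.9755 = 0.47995
  20–24: 5 × 190.9/1000 × 0.9599 = 0.91622
  25–29: 5 × 199.1/1000 × 0.9563 = 0.95200
  30–34: 5 × 112.7/1000 × 0.9370 = 0.52800
  35–39: 5 × 26.0/1000 × 0.9326 = 0.12124
  40–44: 5 × 2.7/1000 × 0.9142 = 0.01234
  45–49: 5 × 0.1/1000 × 0.8946 = 0.00045
Sum = 3.01020
NRR = 0.490 × 3.01020 = 1.47500

1.475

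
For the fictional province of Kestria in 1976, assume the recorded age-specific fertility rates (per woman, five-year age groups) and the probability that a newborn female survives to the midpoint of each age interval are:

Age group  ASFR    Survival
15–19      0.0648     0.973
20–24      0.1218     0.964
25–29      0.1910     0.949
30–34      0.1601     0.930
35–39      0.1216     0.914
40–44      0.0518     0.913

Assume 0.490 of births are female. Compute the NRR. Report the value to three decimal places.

1.639

Proportion female at birth = 0.490.
Each age group contributes 5 × ASFR × survival:
  15–19: 5 × 0.0648 × 0.973 = 0.31525
  20–24: 5 × 0.1218 × 0.964 = 0.58708
  25–29: 5 × 0.1910 × 0.949 = 0.90630
  30–34: 5 × 0.1601 × 0.930 = 0.74447
  35–39: 5 × 0.1216 × 0.914 = 0.55571
  40–44: 5 × 0.0518 × 0.913 = 0.23647
Sum = 3.34528
NRR = 0.490 × 3.34528 = 1.63919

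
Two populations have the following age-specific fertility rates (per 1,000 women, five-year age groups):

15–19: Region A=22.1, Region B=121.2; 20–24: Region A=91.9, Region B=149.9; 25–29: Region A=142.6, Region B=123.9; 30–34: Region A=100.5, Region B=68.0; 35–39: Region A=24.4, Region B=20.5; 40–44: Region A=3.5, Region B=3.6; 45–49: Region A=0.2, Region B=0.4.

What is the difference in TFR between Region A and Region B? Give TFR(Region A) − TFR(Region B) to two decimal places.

Region A:
  Sum of ASFRs = 22.1 + 91.9 + 142.6 + 100.5 + 24.4 + 3.5 + 0.2 = 385.2
  TFR = 5 × 385.2 / 1000 = 1.926
Region B:
  Sum of ASFRs = 121.2 + 149.9 + 123.9 + 68.0 + 20.5 + 3.6 + 0.4 = 487.5
  TFR = 5 × 487.5 / 1000 = 2.4375
Difference = 1.926 − 2.4375 = -0.5115

-0.51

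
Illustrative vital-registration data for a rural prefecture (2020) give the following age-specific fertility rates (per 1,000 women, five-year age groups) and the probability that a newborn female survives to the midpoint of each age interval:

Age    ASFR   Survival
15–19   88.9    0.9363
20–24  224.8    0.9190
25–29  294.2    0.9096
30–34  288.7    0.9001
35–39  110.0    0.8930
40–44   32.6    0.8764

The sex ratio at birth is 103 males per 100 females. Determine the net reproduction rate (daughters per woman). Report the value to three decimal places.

Proportion female at birth = 100 / (100 + 103) = 0.49261.
Weighting each age-specific rate by interval width and survival:
  15–19: 5 × 88.9/1000 × 0.9363 = 0.41619
  20–24: 5 × 224.8/1000 × 0.9190 = 1.03296
  25–29: 5 × 294.2/1000 × 0.9096 = 1.33802
  30–34: 5 × 288.7/1000 × 0.9001 = 1.29929
  35–39: 5 × 110.0/1000 × 0.8930 = 0.49115
  40–44: 5 × 32.6/1000 × 0.8764 = 0.14285
Sum = 4.72046
NRR = 0.49261 × 4.72046 = 2.32535

2.325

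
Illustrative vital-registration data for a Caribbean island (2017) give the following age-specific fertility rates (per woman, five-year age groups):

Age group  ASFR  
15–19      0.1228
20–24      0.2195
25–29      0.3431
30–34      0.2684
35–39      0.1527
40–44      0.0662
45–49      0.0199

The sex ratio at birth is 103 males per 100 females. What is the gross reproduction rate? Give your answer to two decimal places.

2.94

Proportion female at birth = 100 / (100 + 103) = 0.49261.
Sum of ASFRs = 0.1228 + 0.2195 + 0.3431 + 0.2684 + 0.1527 + 0.0662 + 0.0199 = 1.1926
TFR = 5 × 1.1926 = 5.963
GRR = 0.49261 × 5.963 = 2.93743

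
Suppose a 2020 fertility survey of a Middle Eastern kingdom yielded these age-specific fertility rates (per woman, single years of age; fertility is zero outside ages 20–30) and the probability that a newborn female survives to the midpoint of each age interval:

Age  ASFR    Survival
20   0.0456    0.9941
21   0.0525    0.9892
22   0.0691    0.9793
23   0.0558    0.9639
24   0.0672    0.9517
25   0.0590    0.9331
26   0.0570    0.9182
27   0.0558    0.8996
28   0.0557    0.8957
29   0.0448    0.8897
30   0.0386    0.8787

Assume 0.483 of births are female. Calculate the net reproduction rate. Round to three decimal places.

Proportion female at birth = 0.483.
Per-age-group product (1 × ASFR × survival probability):
  20: 1 × 0.0456 × 0.9941 = 0.04533
  21: 1 × 0.0525 × 0.9892 = 0.05193
  22: 1 × 0.0691 × 0.9793 = 0.06767
  23: 1 × 0.0558 × 0.9639 = 0.05379
  24: 1 × 0.0672 × 0.9517 = 0.06395
  25: 1 × 0.0590 × 0.9331 = 0.05505
  26: 1 × 0.0570 × 0.9182 = 0.05234
  27: 1 × 0.0558 × 0.8996 = 0.05020
  28: 1 × 0.0557 × 0.8957 = 0.04989
  29: 1 × 0.0448 × 0.8897 = 0.03986
  30: 1 × 0.0386 × 0.8787 = 0.03392
Sum = 0.56393
NRR = 0.483 × 0.56393 = 0.27238
An NRR under 1 implies long-run decline under these rates.

0.272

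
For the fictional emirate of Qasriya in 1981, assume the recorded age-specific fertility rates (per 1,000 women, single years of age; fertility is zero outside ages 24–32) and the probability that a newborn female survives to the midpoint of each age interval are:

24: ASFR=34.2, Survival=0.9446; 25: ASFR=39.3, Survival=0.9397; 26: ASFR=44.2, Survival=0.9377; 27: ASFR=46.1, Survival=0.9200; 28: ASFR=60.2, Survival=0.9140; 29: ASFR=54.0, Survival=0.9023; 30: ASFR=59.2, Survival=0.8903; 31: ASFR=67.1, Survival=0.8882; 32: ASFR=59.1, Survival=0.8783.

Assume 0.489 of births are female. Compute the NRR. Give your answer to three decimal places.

0.206

Proportion female at birth = 0.489.
Each age group contributes 1 × ASFR × survival:
  24: 1 × 34.2/1000 × 0.9446 = 0.03231
  25: 1 × 39.3/1000 × 0.9397 = 0.03693
  26: 1 × 44.2/1000 × 0.9377 = 0.04145
  27: 1 × 46.1/1000 × 0.9200 = 0.04241
  28: 1 × 60.2/1000 × 0.9140 = 0.05502
  29: 1 × 54.0/1000 × 0.9023 = 0.04872
  30: 1 × 59.2/1000 × 0.8903 = 0.05271
  31: 1 × 67.1/1000 × 0.8882 = 0.05960
  32: 1 × 59.1/1000 × 0.8783 = 0.05191
Sum = 0.42106
NRR = 0.489 × 0.42106 = 0.20590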